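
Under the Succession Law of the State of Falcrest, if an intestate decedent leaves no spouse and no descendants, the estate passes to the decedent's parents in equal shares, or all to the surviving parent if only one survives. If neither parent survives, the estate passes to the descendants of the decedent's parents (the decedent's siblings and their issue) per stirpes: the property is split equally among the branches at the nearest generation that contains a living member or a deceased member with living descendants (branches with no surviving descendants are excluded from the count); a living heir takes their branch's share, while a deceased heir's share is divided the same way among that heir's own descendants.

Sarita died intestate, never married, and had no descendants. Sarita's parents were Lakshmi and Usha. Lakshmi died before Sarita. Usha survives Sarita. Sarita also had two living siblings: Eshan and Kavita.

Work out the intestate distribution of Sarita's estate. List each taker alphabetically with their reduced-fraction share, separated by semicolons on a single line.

Only one parent, Usha, survives, so Usha takes the entire estate. The siblings take nothing because a surviving parent has priority.

Usha 1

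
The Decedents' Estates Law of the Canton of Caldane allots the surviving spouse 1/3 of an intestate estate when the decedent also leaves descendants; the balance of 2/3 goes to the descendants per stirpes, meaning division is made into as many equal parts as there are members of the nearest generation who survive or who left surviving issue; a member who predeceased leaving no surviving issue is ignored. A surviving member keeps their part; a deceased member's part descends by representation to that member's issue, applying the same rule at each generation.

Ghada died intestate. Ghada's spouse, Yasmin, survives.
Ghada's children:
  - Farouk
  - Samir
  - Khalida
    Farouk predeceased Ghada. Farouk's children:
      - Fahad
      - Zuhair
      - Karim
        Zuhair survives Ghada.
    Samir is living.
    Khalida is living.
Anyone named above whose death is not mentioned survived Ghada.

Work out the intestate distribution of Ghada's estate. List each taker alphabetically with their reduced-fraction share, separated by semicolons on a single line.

Fahad 2/27; Karim 2/27; Khalida 2/9; Samir 2/9; Yasmin 1/3; Zuhair 2/27

Yasmin, as surviving spouse, takes 1/3.
The remaining 2/3 passes to Ghada's descendants per stirpes.
The 2/3 is divided into 3 equal shares of 2/9 among Farouk, Samir, Khalida.
Farouk predeceased; the 2/9 allotted to Farouk's branch passes to Farouk's issue by representation.
The 2/9 is divided into 3 equal shares of 2/27 among Fahad, Zuhair, Karim.
Fahad is living and takes 2/27.
Zuhair is living and takes 2/27.
Karim is living and takes 2/27.
Samir is living and takes 2/9.
Khalida is living and takes 2/9.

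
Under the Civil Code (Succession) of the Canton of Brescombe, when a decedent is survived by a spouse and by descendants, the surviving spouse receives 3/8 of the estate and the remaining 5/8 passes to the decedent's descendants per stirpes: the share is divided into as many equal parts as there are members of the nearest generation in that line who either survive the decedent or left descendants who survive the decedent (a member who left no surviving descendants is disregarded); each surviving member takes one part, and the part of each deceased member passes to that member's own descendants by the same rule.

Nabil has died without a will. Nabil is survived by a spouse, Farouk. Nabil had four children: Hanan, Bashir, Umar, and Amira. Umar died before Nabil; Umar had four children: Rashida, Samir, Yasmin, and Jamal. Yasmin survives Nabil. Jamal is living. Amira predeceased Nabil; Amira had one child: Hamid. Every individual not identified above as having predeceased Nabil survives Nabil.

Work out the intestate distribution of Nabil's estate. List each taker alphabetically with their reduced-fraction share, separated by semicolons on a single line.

Farouk, as surviving spouse, takes 3/8.
The remaining 5/8 passes to Nabil's descendants per stirpes.
The 5/8 is divided into 4 equal shares of 5/32 among Hanan, Bashir, Umar, Amira.
Hanan is living and takes 5/32.
Bashir is living and takes 5/32.
Umar predeceased; the 5/32 allotted to Umar's branch passes to Umar's issue by representation.
The 5/32 is divided into 4 equal shares of 5/128 among Rashida, Samir, Yasmin, Jamal.
Rashida is living and takes 5/128.
Samir is living and takes 5/128.
Yasmin is living and takes 5/128.
Jamal is living and takes 5/128.
Amira predeceased; the 5/32 allotted to Amira's branch passes to Amira's issue by representation.
Hamid is the sole taker at this level and receives the full 5/32.

Bashir 5/32; Farouk 3/8; Hamid 5/32; Hanan 5/32; Jamal 5/128; Rashida 5/128; Samir 5/128; Yasmin 5/128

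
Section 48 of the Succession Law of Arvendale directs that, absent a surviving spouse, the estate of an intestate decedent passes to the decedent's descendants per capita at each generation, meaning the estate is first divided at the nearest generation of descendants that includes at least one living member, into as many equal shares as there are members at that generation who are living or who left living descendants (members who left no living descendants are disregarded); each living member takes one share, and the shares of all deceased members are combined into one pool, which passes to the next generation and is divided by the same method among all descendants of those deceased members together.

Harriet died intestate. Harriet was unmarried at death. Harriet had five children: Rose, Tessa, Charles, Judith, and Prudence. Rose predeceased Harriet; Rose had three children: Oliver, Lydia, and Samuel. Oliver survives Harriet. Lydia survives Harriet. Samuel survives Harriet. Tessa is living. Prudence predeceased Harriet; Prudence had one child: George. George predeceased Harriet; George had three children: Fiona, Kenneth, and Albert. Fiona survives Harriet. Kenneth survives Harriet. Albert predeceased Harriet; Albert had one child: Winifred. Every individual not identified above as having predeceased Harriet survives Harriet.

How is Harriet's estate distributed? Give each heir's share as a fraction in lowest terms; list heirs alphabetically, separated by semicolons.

Charles 1/5; Fiona 1/30; Judith 1/5; Kenneth 1/30; Lydia 1/10; Oliver 1/10; Samuel 1/10; Tessa 1/5; Winifred 1/30

There is no surviving spouse, so the entire estate passes to Harriet's descendants per capita at each generation.
At generation 1 (Rose, Tessa, Charles, Judith, Prudence) there are 5 shares of (1)/5 = 1/5 each.
Living: Tessa, Charles, and Judith — each takes 1/5.
Deceased: Rose and Prudence. Their combined 2/5 is pooled and carried to generation 2.
At generation 2 (Oliver, Lydia, Samuel, George) there are 4 shares of (2/5)/4 = 1/10 each.
Living: Oliver, Lydia, and Samuel — each takes 1/10.
Deceased: George. That 1/10 share is carried to generation 3.
At generation 3 (Fiona, Kenneth, Albert) there are 3 shares of (1/10)/3 = 1/30 each.
Living: Fiona and Kenneth — each takes 1/30.
Deceased: Albert. That 1/30 share is carried to generation 4.
At generation 4 (Winifred) there are 1 shares of (1/30)/1 = 1/30 each.
Living: Winifred — each takes 1/30.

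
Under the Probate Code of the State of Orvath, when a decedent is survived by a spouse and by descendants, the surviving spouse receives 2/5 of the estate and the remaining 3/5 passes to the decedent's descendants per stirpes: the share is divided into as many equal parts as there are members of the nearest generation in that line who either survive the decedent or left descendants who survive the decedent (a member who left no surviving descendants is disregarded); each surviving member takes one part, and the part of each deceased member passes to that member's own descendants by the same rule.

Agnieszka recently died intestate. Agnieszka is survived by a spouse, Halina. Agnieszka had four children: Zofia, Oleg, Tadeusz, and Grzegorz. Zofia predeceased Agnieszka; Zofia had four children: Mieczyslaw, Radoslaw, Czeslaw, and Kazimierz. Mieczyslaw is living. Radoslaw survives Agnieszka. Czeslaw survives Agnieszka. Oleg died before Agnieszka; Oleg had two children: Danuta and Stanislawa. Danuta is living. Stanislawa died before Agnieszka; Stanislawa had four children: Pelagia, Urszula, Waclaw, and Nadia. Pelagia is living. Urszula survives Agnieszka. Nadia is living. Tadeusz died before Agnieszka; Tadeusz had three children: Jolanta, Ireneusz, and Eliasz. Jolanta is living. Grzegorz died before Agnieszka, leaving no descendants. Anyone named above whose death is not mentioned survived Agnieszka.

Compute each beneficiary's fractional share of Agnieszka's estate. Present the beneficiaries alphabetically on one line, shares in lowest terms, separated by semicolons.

Halina, as surviving spouse, takes 2/5.
The remaining 3/5 passes to Agnieszka's descendants per stirpes.
Grzegorz left no surviving issue, so that branch lapses and is disregarded.
The 3/5 is divided into 3 equal shares of 1/5 among Zofia, Oleg, Tadeusz.
Zofia predeceased; the 1/5 allotted to Zofia's branch passes to Zofia's issue by representation.
The 1/5 is divided into 4 equal shares of 1/20 among Mieczyslaw, Radoslaw, Czeslaw, Kazimierz.
Mieczyslaw is living and takes 1/20.
Radoslaw is living and takes 1/20.
Czeslaw is living and takes 1/20.
Kazimierz is living and takes 1/20.
Oleg predeceased; the 1/5 allotted to Oleg's branch passes to Oleg's issue by representation.
The 1/5 is divided into 2 equal shares of 1/10 among Danuta, Stanislawa.
Danuta is living and takes 1/10.
Stanislawa predeceased; the 1/10 allotted to Stanislawa's branch passes to Stanislawa's issue by representation.
The 1/10 is divided into 4 equal shares of 1/40 among Pelagia, Urszula, Waclaw, Nadia.
Pelagia is living and takes 1/40.
Urszula is living and takes 1/40.
Waclaw is living and takes 1/40.
Nadia is living and takes 1/40.
Tadeusz predeceased; the 1/5 allotted to Tadeusz's branch passes to Tadeusz's issue by representation.
The 1/5 is divided into 3 equal shares of 1/15 among Jolanta, Ireneusz, Eliasz.
Jolanta is living and takes 1/15.
Ireneusz is living and takes 1/15.
Eliasz is living and takes 1/15.

Czeslaw 1/20; Danuta 1/10; Eliasz 1/15; Halina 2/5; Ireneusz 1/15; Jolanta 1/15; Kazimierz 1/20; Mieczyslaw 1/20; Nadia 1/40; Pelagia 1/40; Radoslaw 1/20; Urszula 1/40; Waclaw 1/40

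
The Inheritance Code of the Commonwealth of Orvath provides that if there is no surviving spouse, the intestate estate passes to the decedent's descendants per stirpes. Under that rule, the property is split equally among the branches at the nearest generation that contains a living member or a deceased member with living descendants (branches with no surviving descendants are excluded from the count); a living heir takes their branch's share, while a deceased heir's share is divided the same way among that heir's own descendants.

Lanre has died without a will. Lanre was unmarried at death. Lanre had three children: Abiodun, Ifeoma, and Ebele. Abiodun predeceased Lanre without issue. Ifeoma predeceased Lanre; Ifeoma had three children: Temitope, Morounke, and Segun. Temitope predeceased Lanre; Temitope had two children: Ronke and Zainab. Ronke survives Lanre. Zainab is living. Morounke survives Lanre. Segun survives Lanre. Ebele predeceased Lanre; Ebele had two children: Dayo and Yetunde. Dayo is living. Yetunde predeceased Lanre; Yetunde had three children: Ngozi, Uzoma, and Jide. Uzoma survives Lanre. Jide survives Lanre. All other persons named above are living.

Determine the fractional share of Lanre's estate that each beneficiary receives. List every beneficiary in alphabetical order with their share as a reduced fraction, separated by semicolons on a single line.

Dayo 1/4; Jide 1/12; Morounke 1/6; Ngozi 1/12; Ronke 1/12; Segun 1/6; Uzoma 1/12; Zainab 1/12

There is no surviving spouse, so the entire estate passes to Lanre's descendants per stirpes.
Abiodun left no surviving issue, so that branch lapses and is disregarded.
The estate is divided into 2 equal shares of 1/2 among Ifeoma, Ebele.
Ifeoma predeceased; the 1/2 allotted to Ifeoma's branch passes to Ifeoma's issue by representation.
The 1/2 is divided into 3 equal shares of 1/6 among Temitope, Morounke, Segun.
Temitope predeceased; the 1/6 allotted to Temitope's branch passes to Temitope's issue by representation.
The 1/6 is divided into 2 equal shares of 1/12 among Ronke, Zainab.
Ronke is living and takes 1/12.
Zainab is living and takes 1/12.
Morounke is living and takes 1/6.
Segun is living and takes 1/6.
Ebele predeceased; the 1/2 allotted to Ebele's branch passes to Ebele's issue by representation.
The 1/2 is divided into 2 equal shares of 1/4 among Dayo, Yetunde.
Dayo is living and takes 1/4.
Yetunde predeceased; the 1/4 allotted to Yetunde's branch passes to Yetunde's issue by representation.
The 1/4 is divided into 3 equal shares of 1/12 among Ngozi, Uzoma, Jide.
Ngozi is living and takes 1/12.
Uzoma is living and takes 1/12.
Jide is living and takes 1/12.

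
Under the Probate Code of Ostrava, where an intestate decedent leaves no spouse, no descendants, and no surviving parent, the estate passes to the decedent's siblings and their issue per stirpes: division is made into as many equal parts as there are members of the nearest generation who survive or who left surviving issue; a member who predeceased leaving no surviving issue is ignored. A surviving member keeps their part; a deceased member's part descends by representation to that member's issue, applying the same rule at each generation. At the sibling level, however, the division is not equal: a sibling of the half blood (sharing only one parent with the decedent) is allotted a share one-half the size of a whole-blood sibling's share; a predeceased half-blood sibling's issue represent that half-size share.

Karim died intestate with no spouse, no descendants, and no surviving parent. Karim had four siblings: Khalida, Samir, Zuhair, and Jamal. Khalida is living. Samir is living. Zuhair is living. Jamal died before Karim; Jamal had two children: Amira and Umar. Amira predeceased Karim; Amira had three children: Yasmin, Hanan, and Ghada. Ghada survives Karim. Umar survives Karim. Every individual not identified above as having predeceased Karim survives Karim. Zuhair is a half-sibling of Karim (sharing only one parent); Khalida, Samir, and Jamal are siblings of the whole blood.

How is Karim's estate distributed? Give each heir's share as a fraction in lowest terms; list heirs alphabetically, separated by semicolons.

Ghada 1/21; Hanan 1/21; Khalida 2/7; Samir 2/7; Umar 1/7; Yasmin 1/21; Zuhair 1/7

No spouse, descendants, or parent survives, so the estate passes to Karim's siblings per stirpes.
Half-blood siblings count for one-half the weight of whole-blood siblings at the initial division.
Dividing 1 in proportion to weights (total weight 7/2): Khalida (weight 1) → 2/7; Samir (weight 1) → 2/7; Zuhair (weight 1/2) → 1/7; Jamal (weight 1) → 2/7.
Khalida is living and takes 2/7.
Samir is living and takes 2/7.
Zuhair is living and takes 1/7.
Jamal predeceased; the 2/7 allotted to Jamal's branch passes to Jamal's issue by representation.
The 2/7 is divided into 2 equal shares of 1/7 among Amira, Umar.
Amira predeceased; the 1/7 allotted to Amira's branch passes to Amira's issue by representation.
The 1/7 is divided into 3 equal shares of 1/21 among Yasmin, Hanan, Ghada.
Yasmin is living and takes 1/21.
Hanan is living and takes 1/21.
Ghada is living and takes 1/21.
Umar is living and takes 1/7.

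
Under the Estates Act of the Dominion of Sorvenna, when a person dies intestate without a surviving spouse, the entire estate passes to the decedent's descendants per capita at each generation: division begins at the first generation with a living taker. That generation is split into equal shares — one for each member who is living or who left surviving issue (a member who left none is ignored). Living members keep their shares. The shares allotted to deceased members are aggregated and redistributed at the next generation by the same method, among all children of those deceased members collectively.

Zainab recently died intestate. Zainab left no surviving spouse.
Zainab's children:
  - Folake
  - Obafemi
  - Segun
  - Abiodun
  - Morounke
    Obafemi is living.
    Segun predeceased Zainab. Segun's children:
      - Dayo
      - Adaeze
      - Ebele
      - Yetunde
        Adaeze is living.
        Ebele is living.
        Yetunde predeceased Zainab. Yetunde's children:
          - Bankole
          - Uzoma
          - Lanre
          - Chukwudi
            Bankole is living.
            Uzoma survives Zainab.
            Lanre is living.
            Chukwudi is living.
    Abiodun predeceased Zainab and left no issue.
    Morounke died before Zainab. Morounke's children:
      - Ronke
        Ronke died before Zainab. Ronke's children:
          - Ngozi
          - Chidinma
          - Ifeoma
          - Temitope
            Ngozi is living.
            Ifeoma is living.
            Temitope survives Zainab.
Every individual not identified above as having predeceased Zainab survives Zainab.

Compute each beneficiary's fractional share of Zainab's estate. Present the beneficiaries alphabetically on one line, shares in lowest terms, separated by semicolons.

There is no surviving spouse, so the entire estate passes to Zainab's descendants per capita at each generation.
At generation 1 (Folake, Obafemi, Segun, Morounke) there are 4 shares of (1)/4 = 1/4 each.
Living: Folake and Obafemi — each takes 1/4.
Deceased: Segun and Morounke. Their combined 1/2 is pooled and carried to generation 2.
At generation 2 (Dayo, Adaeze, Ebele, Yetunde, Ronke) there are 5 shares of (1/2)/5 = 1/10 each.
Living: Dayo, Adaeze, and Ebele — each takes 1/10.
Deceased: Yetunde and Ronke. Their combined 1/5 is pooled and carried to generation 3.
At generation 3 (Bankole, Uzoma, Lanre, Chukwudi, Ngozi, Chidinma, Ifeoma, Temitope) there are 8 shares of (1/5)/8 = 1/40 each.
Living: Bankole, Uzoma, Lanre, Chukwudi, Ngozi, Chidinma, Ifeoma, and Temitope — each takes 1/40.

Adaeze 1/10; Bankole 1/40; Chidinma 1/40; Chukwudi 1/40; Dayo 1/10; Ebele 1/10; Folake 1/4; Ifeoma 1/40; Lanre 1/40; Ngozi 1/40; Obafemi 1/4; Temitope 1/40; Uzoma 1/40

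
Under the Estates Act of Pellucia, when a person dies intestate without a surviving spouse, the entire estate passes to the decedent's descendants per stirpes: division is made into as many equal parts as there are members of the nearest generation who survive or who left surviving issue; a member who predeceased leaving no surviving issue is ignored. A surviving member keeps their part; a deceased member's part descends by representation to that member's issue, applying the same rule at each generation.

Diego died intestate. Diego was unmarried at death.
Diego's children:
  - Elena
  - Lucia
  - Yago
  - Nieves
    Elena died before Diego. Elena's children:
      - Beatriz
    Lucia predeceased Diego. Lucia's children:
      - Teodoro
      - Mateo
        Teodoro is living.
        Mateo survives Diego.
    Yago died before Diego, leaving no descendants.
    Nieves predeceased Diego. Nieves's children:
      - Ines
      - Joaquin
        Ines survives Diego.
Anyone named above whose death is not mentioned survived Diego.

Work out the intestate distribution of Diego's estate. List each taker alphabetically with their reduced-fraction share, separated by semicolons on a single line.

There is no surviving spouse, so the entire estate passes to Diego's descendants per stirpes.
Yago left no surviving issue, so that branch lapses and is disregarded.
The estate is divided into 3 equal shares of 1/3 among Elena, Lucia, Nieves.
Elena predeceased; the 1/3 allotted to Elena's branch passes to Elena's issue by representation.
Beatriz is the sole taker at this level and receives the full 1/3.
Lucia predeceased; the 1/3 allotted to Lucia's branch passes to Lucia's issue by representation.
The 1/3 is divided into 2 equal shares of 1/6 among Teodoro, Mateo.
Teodoro is living and takes 1/6.
Mateo is living and takes 1/6.
Nieves predeceased; the 1/3 allotted to Nieves's branch passes to Nieves's issue by representation.
The 1/3 is divided into 2 equal shares of 1/6 among Ines, Joaquin.
Ines is living and takes 1/6.
Joaquin is living and takes 1/6.

Beatriz 1/3; Ines 1/6; Joaquin 1/6; Mateo 1/6; Teodoro 1/6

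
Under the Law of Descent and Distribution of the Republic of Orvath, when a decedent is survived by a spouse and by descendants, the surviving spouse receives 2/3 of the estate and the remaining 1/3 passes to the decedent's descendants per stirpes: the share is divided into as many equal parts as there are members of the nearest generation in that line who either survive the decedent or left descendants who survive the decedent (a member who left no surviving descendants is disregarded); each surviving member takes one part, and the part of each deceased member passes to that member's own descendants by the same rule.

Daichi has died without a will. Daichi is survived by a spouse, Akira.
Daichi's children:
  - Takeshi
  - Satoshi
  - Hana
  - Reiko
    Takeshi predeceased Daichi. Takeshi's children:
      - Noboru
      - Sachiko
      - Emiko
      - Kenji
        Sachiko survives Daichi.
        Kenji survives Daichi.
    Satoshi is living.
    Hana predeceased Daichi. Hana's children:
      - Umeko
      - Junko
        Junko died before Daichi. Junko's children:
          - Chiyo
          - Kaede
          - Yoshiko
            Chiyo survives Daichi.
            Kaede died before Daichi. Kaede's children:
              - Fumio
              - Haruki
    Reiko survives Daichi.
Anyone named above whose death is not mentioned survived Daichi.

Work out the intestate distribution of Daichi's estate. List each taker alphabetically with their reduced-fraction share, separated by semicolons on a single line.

Akira 2/3; Chiyo 1/72; Emiko 1/48; Fumio 1/144; Haruki 1/144; Kenji 1/48; Noboru 1/48; Reiko 1/12; Sachiko 1/48; Satoshi 1/12; Umeko 1/24; Yoshiko 1/72

Akira, as surviving spouse, takes 2/3.
The remaining 1/3 passes to Daichi's descendants per stirpes.
The 1/3 is divided into 4 equal shares of 1/12 among Takeshi, Satoshi, Hana, Reiko.
Takeshi predeceased; the 1/12 allotted to Takeshi's branch passes to Takeshi's issue by representation.
The 1/12 is divided into 4 equal shares of 1/48 among Noboru, Sachiko, Emiko, Kenji.
Noboru is living and takes 1/48.
Sachiko is living and takes 1/48.
Emiko is living and takes 1/48.
Kenji is living and takes 1/48.
Satoshi is living and takes 1/12.
Hana predeceased; the 1/12 allotted to Hana's branch passes to Hana's issue by representation.
The 1/12 is divided into 2 equal shares of 1/24 among Umeko, Junko.
Umeko is living and takes 1/24.
Junko predeceased; the 1/24 allotted to Junko's branch passes to Junko's issue by representation.
The 1/24 is divided into 3 equal shares of 1/72 among Chiyo, Kaede, Yoshiko.
Chiyo is living and takes 1/72.
Kaede predeceased; the 1/72 allotted to Kaede's branch passes to Kaede's issue by representation.
The 1/72 is divided into 2 equal shares of 1/144 among Fumio, Haruki.
Fumio is living and takes 1/144.
Haruki is living and takes 1/144.
Yoshiko is living and takes 1/72.
Reiko is living and takes 1/12.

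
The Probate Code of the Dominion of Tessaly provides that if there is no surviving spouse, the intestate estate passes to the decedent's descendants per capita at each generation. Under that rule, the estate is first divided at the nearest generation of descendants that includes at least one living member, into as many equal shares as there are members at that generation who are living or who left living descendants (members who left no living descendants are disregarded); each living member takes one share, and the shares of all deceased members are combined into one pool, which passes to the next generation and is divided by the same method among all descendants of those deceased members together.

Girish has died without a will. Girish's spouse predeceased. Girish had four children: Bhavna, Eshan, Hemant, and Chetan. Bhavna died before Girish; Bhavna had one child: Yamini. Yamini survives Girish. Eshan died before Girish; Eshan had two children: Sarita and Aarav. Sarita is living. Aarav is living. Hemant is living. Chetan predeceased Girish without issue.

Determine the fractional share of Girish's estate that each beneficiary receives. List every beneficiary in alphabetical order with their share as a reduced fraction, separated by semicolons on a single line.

Aarav 2/9; Hemant 1/3; Sarita 2/9; Yamini 2/9

There is no surviving spouse, so the entire estate passes to Girish's descendants per capita at each generation.
At generation 1 (Bhavna, Eshan, Hemant) there are 3 shares of (1)/3 = 1/3 each.
Living: Hemant — each takes 1/3.
Deceased: Bhavna and Eshan. Their combined 2/3 is pooled and carried to generation 2.
At generation 2 (Yamini, Sarita, Aarav) there are 3 shares of (2/3)/3 = 2/9 each.
Living: Yamini, Sarita, and Aarav — each takes 2/9.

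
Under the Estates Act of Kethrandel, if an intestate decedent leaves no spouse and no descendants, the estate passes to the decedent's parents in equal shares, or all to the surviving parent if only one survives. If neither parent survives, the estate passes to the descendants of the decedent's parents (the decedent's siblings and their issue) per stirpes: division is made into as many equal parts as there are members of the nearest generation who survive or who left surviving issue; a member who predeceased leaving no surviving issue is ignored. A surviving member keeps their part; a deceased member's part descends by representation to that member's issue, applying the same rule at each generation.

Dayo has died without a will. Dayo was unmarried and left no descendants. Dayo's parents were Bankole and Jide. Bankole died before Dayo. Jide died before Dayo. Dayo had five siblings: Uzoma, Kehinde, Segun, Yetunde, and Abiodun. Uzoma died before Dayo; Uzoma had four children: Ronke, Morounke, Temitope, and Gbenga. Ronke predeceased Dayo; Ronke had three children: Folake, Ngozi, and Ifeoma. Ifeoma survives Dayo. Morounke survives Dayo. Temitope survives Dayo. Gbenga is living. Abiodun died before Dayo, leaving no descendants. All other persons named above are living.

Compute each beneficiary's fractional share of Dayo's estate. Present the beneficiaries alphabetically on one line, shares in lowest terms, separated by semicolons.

Folake 1/48; Gbenga 1/16; Ifeoma 1/48; Kehinde 1/4; Morounke 1/16; Ngozi 1/48; Segun 1/4; Temitope 1/16; Yetunde 1/4

Neither parent survives and there are no descendants, so the estate passes to Dayo's siblings and their issue per stirpes.
Abiodun left no surviving issue, so that branch lapses and is disregarded.
The estate is divided into 4 equal shares of 1/4 among Uzoma, Kehinde, Segun, Yetunde.
Uzoma predeceased; the 1/4 allotted to Uzoma's branch passes to Uzoma's issue by representation.
The 1/4 is divided into 4 equal shares of 1/16 among Ronke, Morounke, Temitope, Gbenga.
Ronke predeceased; the 1/16 allotted to Ronke's branch passes to Ronke's issue by representation.
The 1/16 is divided into 3 equal shares of 1/48 among Folake, Ngozi, Ifeoma.
Folake is living and takes 1/48.
Ngozi is living and takes 1/48.
Ifeoma is living and takes 1/48.
Morounke is living and takes 1/16.
Temitope is living and takes 1/16.
Gbenga is living and takes 1/16.
Kehinde is living and takes 1/4.
Segun is living and takes 1/4.
Yetunde is living and takes 1/4.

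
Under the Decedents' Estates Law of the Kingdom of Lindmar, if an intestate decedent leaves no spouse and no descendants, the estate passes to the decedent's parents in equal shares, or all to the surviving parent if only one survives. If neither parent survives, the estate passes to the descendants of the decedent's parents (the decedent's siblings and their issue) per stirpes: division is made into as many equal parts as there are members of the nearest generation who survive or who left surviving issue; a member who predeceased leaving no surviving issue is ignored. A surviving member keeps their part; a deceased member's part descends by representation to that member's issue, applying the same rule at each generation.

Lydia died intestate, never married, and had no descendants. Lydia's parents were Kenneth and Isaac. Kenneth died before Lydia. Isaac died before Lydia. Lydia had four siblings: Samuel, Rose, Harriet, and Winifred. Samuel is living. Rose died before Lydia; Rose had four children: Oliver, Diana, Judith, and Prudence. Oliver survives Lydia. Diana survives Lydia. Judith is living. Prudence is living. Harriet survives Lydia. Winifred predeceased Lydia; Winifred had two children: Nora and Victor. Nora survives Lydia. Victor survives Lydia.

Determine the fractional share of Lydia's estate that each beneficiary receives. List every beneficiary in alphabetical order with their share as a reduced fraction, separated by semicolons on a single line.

Neither parent survives and there are no descendants, so the estate passes to Lydia's siblings and their issue per stirpes.
The estate is divided into 4 equal shares of 1/4 among Samuel, Rose, Harriet, Winifred.
Samuel is living and takes 1/4.
Rose predeceased; the 1/4 allotted to Rose's branch passes to Rose's issue by representation.
The 1/4 is divided into 4 equal shares of 1/16 among Oliver, Diana, Judith, Prudence.
Oliver is living and takes 1/16.
Diana is living and takes 1/16.
Judith is living and takes 1/16.
Prudence is living and takes 1/16.
Harriet is living and takes 1/4.
Winifred predeceased; the 1/4 allotted to Winifred's branch passes to Winifred's issue by representation.
The 1/4 is divided into 2 equal shares of 1/8 among Nora, Victor.
Nora is living and takes 1/8.
Victor is living and takes 1/8.

Diana 1/16; Harriet 1/4; Judith 1/16; Nora 1/8; Oliver 1/16; Prudence 1/16; Samuel 1/4; Victor 1/8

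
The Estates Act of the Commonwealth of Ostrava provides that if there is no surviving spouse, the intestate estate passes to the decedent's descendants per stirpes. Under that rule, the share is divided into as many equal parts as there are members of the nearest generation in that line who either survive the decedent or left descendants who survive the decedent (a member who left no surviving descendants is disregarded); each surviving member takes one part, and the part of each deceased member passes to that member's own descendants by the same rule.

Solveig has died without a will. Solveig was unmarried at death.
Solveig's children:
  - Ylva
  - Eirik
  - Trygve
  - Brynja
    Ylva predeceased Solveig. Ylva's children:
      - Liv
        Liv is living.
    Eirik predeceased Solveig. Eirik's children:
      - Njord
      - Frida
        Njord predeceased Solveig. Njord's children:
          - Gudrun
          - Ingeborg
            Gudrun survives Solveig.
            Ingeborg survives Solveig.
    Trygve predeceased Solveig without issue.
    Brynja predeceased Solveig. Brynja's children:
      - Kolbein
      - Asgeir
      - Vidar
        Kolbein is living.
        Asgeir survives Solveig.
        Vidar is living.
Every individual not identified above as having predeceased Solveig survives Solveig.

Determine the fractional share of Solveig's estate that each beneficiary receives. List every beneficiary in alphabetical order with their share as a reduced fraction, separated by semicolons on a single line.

Asgeir 1/9; Frida 1/6; Gudrun 1/12; Ingeborg 1/12; Kolbein 1/9; Liv 1/3; Vidar 1/9

There is no surviving spouse, so the entire estate passes to Solveig's descendants per stirpes.
Trygve left no surviving issue, so that branch lapses and is disregarded.
The estate is divided into 3 equal shares of 1/3 among Ylva, Eirik, Brynja.
Ylva predeceased; the 1/3 allotted to Ylva's branch passes to Ylva's issue by representation.
Liv is the sole taker at this level and receives the full 1/3.
Eirik predeceased; the 1/3 allotted to Eirik's branch passes to Eirik's issue by representation.
The 1/3 is divided into 2 equal shares of 1/6 among Njord, Frida.
Njord predeceased; the 1/6 allotted to Njord's branch passes to Njord's issue by representation.
The 1/6 is divided into 2 equal shares of 1/12 among Gudrun, Ingeborg.
Gudrun is living and takes 1/12.
Ingeborg is living and takes 1/12.
Frida is living and takes 1/6.
Brynja predeceased; the 1/3 allotted to Brynja's branch passes to Brynja's issue by representation.
The 1/3 is divided into 3 equal shares of 1/9 among Kolbein, Asgeir, Vidar.
Kolbein is living and takes 1/9.
Asgeir is living and takes 1/9.
Vidar is living and takes 1/9.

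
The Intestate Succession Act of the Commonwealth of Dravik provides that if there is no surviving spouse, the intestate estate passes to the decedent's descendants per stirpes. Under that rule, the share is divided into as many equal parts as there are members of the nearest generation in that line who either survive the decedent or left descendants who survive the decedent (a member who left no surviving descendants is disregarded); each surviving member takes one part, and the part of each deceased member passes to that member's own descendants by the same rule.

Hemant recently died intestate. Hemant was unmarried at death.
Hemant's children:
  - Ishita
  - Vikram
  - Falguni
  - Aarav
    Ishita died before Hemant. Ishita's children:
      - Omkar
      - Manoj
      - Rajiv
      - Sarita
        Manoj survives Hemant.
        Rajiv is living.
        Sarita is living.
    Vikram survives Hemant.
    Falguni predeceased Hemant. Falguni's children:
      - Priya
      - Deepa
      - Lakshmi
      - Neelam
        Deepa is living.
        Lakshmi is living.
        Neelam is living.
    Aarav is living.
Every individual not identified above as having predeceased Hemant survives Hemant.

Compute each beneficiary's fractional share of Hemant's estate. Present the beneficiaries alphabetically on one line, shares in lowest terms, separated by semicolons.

Aarav 1/4; Deepa 1/16; Lakshmi 1/16; Manoj 1/16; Neelam 1/16; Omkar 1/16; Priya 1/16; Rajiv 1/16; Sarita 1/16; Vikram 1/4

There is no surviving spouse, so the entire estate passes to Hemant's descendants per stirpes.
The estate is divided into 4 equal shares of 1/4 among Ishita, Vikram, Falguni, Aarav.
Ishita predeceased; the 1/4 allotted to Ishita's branch passes to Ishita's issue by representation.
The 1/4 is divided into 4 equal shares of 1/16 among Omkar, Manoj, Rajiv, Sarita.
Omkar is living and takes 1/16.
Manoj is living and takes 1/16.
Rajiv is living and takes 1/16.
Sarita is living and takes 1/16.
Vikram is living and takes 1/4.
Falguni predeceased; the 1/4 allotted to Falguni's branch passes to Falguni's issue by representation.
The 1/4 is divided into 4 equal shares of 1/16 among Priya, Deepa, Lakshmi, Neelam.
Priya is living and takes 1/16.
Deepa is living and takes 1/16.
Lakshmi is living and takes 1/16.
Neelam is living and takes 1/16.
Aarav is living and takes 1/4.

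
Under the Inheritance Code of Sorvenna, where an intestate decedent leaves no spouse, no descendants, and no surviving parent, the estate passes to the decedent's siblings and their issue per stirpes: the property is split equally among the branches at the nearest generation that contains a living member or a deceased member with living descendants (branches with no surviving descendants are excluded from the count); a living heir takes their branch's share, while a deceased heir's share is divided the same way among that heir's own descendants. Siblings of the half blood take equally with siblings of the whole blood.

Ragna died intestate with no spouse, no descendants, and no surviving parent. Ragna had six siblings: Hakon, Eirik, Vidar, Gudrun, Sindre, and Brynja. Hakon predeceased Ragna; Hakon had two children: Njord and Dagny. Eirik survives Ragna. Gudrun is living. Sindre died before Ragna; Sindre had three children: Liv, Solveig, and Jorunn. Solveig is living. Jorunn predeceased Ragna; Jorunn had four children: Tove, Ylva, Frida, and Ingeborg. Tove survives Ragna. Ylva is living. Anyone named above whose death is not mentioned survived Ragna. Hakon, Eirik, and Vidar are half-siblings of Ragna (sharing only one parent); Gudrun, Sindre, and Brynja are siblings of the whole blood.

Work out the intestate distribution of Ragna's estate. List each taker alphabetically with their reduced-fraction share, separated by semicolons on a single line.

Brynja 1/6; Dagny 1/12; Eirik 1/6; Frida 1/72; Gudrun 1/6; Ingeborg 1/72; Liv 1/18; Njord 1/12; Solveig 1/18; Tove 1/72; Vidar 1/6; Ylva 1/72

No spouse, descendants, or parent survives, so the estate passes to Ragna's siblings per stirpes.
Half-blood and whole-blood siblings take equally under the stated rule.
The estate is divided into 6 equal shares of 1/6 among Hakon, Eirik, Vidar, Gudrun, Sindre, Brynja.
Hakon predeceased; the 1/6 allotted to Hakon's branch passes to Hakon's issue by representation.
The 1/6 is divided into 2 equal shares of 1/12 among Njord, Dagny.
Njord is living and takes 1/12.
Dagny is living and takes 1/12.
Eirik is living and takes 1/6.
Vidar is living and takes 1/6.
Gudrun is living and takes 1/6.
Sindre predeceased; the 1/6 allotted to Sindre's branch passes to Sindre's issue by representation.
The 1/6 is divided into 3 equal shares of 1/18 among Liv, Solveig, Jorunn.
Liv is living and takes 1/18.
Solveig is living and takes 1/18.
Jorunn predeceased; the 1/18 allotted to Jorunn's branch passes to Jorunn's issue by representation.
The 1/18 is divided into 4 equal shares of 1/72 among Tove, Ylva, Frida, Ingeborg.
Tove is living and takes 1/72.
Ylva is living and takes 1/72.
Frida is living and takes 1/72.
Ingeborg is living and takes 1/72.
Brynja is living and takes 1/6.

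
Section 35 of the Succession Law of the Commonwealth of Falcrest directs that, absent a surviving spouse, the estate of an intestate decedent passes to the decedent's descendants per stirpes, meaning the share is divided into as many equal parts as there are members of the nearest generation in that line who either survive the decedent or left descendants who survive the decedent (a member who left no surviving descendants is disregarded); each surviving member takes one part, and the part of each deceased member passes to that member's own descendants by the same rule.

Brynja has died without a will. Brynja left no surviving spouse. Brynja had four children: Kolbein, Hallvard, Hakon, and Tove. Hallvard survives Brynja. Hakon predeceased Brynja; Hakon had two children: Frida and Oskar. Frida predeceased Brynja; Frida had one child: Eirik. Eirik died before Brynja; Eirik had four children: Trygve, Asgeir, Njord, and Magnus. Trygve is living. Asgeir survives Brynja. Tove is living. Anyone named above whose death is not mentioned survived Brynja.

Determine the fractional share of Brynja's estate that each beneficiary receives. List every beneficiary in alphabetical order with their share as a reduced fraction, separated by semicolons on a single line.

There is no surviving spouse, so the entire estate passes to Brynja's descendants per stirpes.
The estate is divided into 4 equal shares of 1/4 among Kolbein, Hallvard, Hakon, Tove.
Kolbein is living and takes 1/4.
Hallvard is living and takes 1/4.
Hakon predeceased; the 1/4 allotted to Hakon's branch passes to Hakon's issue by representation.
The 1/4 is divided into 2 equal shares of 1/8 among Frida, Oskar.
Frida predeceased; the 1/8 allotted to Frida's branch passes to Frida's issue by representation.
Eirik's line is the sole branch at this level, so the full 1/8 passes to Eirik's issue by representation.
The 1/8 is divided into 4 equal shares of 1/32 among Trygve, Asgeir, Njord, Magnus.
Trygve is living and takes 1/32.
Asgeir is living and takes 1/32.
Njord is living and takes 1/32.
Magnus is living and takes 1/32.
Oskar is living and takes 1/8.
Tove is living and takes 1/4.

Asgeir 1/32; Hallvard 1/4; Kolbein 1/4; Magnus 1/32; Njord 1/32; Oskar 1/8; Tove 1/4; Trygve 1/32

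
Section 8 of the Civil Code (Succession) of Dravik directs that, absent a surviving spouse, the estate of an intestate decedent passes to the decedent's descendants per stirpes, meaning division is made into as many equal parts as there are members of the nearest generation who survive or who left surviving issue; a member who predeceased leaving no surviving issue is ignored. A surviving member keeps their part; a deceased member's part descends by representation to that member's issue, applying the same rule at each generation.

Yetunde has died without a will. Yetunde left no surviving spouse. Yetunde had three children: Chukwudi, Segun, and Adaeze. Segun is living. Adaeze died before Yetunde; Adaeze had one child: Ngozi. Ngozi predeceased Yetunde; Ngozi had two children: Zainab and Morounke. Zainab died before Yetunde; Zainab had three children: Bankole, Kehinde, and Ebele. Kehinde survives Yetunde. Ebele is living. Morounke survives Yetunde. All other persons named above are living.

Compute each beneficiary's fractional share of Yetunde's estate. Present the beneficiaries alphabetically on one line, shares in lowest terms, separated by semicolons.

Bankole 1/18; Chukwudi 1/3; Ebele 1/18; Kehinde 1/18; Morounke 1/6; Segun 1/3

There is no surviving spouse, so the entire estate passes to Yetunde's descendants per stirpes.
The estate is divided into 3 equal shares of 1/3 among Chukwudi, Segun, Adaeze.
Chukwudi is living and takes 1/3.
Segun is living and takes 1/3.
Adaeze predeceased; the 1/3 allotted to Adaeze's branch passes to Adaeze's issue by representation.
Ngozi's line is the sole branch at this level, so the full 1/3 passes to Ngozi's issue by representation.
The 1/3 is divided into 2 equal shares of 1/6 among Zainab, Morounke.
Zainab predeceased; the 1/6 allotted to Zainab's branch passes to Zainab's issue by representation.
The 1/6 is divided into 3 equal shares of 1/18 among Bankole, Kehinde, Ebele.
Bankole is living and takes 1/18.
Kehinde is living and takes 1/18.
Ebele is living and takes 1/18.
Morounke is living and takes 1/6.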